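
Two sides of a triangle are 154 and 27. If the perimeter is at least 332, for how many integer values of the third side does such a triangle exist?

30

Triangle inequality: 127 < x < 181. Perimeter ≥ 332 gives x ≥ 332 − 154 − 27 = 151.
So 151 ≤ x < 181; integers 151 through 180: 30 values.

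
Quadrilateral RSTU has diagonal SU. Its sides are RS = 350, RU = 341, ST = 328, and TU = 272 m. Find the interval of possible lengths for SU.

From triangle RSU: |350 − 341| < SU < 350 + 341, i.e. 9 < SU < 691.
From triangle TSU: 56 < SU < 600.
Both must hold, so SU lies in the intersection.

56 < SU < 600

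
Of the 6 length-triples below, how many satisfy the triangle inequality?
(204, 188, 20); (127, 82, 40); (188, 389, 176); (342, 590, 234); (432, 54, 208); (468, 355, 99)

(20,188,204): 20+188 > 204 → valid
(40,82,127): 40+82 ≤ 127 → not valid
(176,188,389): 176+188 ≤ 389 → not valid
(234,342,590): 234+342 ≤ 590 → not valid
(54,208,432): 54+208 ≤ 432 → not valid
(99,355,468): 99+355 ≤ 468 → not valid
1 of the 6 triples forms a triangle.

1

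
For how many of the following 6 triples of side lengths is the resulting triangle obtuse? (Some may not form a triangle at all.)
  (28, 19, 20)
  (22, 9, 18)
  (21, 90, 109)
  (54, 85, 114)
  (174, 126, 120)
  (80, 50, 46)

5

(28,19,20): 19²+20² = 761 < 784 = 28² → obtuse
(22,9,18): 9²+18² = 405 < 484 = 22² → obtuse
(21,90,109): 21²+90² = 8541 < 11881 = 109² → obtuse
(54,85,114): 54²+85² = 10141 < 12996 = 114² → obtuse
(174,126,120): 120²+126² = 30276 = 174² → right
(80,50,46): 46²+50² = 4616 < 6400 = 80² → obtuse
5 of the 6 are obtuse.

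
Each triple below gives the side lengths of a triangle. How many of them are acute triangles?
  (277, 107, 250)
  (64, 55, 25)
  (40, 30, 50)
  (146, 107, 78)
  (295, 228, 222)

(277,107,250): 107²+250² = 73949 < 76729 = 277² → obtuse
(64,55,25): 25²+55² = 3650 < 4096 = 64² → obtuse
(40,30,50): 30²+40² = 2500 = 50² → right
(146,107,78): 78²+107² = 17533 < 21316 = 146² → obtuse
(295,228,222): 222²+228² = 101268 > 87025 = 295² → acute
1 of the 5 is acute.

1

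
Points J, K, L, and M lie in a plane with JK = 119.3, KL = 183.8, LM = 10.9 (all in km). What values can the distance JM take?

53.6 ≤ JM ≤ 314.0 km

The maximum is all hops collinear in one direction: 119.3 + 183.8 + 10.9 = 314.0.
The longest hop is 183.8; the others sum to 130.2. Folding the others back against it leaves at least 183.8 − 130.2 = 53.6.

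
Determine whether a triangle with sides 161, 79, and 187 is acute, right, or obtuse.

obtuse

Compare the square of the longest side to the sum of squares of the other two: 79² + 161² = 32162 < 34969 = 187².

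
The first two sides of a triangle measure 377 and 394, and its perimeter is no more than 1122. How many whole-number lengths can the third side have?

334

Triangle inequality: 17 < x < 771. Perimeter ≤ 1122 gives x ≤ 1122 − 377 − 394 = 351.
So 17 < x ≤ 351; integers 18 through 351: 334 values.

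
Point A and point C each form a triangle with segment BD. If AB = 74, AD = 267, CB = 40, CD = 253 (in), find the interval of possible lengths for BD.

From triangle ABD: |74 − 267| < BD < 74 + 267, i.e. 193 < BD < 341.
From triangle CBD: 213 < BD < 293.
Both must hold, so BD lies in the intersection.

213 < BD < 293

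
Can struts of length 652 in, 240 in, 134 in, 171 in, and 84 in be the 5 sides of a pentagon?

No

For a pentagon, each side must be shorter than the sum of the others.
Here the longest side is 652, but the remaining 4 sides sum to only 629.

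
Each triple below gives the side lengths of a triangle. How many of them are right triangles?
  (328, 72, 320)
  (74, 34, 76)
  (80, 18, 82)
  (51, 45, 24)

3

(328,72,320): 72²+320² = 107584 = 328² → right
(74,34,76): 34²+74² = 6632 > 5776 = 76² → acute
(80,18,82): 18²+80² = 6724 = 82² → right
(51,45,24): 24²+45² = 2601 = 51² → right
3 of the 4 are right.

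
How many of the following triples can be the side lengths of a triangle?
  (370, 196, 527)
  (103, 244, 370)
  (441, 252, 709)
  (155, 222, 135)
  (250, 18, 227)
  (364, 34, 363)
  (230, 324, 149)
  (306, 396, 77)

4

(196,370,527): 196+370 > 527 → valid
(103,244,370): 103+244 ≤ 370 → not valid
(252,441,709): 252+441 ≤ 709 → not valid
(135,155,222): 135+155 > 222 → valid
(18,227,250): 18+227 ≤ 250 → not valid
(34,363,364): 34+363 > 364 → valid
(149,230,324): 149+230 > 324 → valid
(77,306,396): 77+306 ≤ 396 → not valid
4 of the 8 triples form a triangle.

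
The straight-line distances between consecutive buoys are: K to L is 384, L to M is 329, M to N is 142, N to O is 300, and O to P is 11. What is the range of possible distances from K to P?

0 ≤ KP ≤ 1166

The maximum is all hops collinear in one direction: 384 + 329 + 142 + 300 + 11 = 1166.
The longest hop is 384; the others sum to 782. Since 384 ≤ 782, the path can fold back on itself completely, so the minimum distance is 0.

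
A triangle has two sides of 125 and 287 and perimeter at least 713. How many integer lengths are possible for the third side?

111

Triangle inequality: 162 < x < 412. Perimeter ≥ 713 gives x ≥ 713 − 125 − 287 = 301.
So 301 ≤ x < 412; integers 301 through 411: 111 values.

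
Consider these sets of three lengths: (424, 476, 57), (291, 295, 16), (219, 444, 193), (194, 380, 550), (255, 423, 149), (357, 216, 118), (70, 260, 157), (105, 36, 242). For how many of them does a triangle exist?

(57,424,476): 57+424 > 476 → valid
(16,291,295): 16+291 > 295 → valid
(193,219,444): 193+219 ≤ 444 → not valid
(194,380,550): 194+380 > 550 → valid
(149,255,423): 149+255 ≤ 423 → not valid
(118,216,357): 118+216 ≤ 357 → not valid
(70,157,260): 70+157 ≤ 260 → not valid
(36,105,242): 36+105 ≤ 242 → not valid
3 of the 8 triples form a triangle.

3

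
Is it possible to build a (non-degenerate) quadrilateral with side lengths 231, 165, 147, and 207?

A quadrilateral exists iff every side is shorter than the sum of the others — equivalently, the longest side is less than the sum of the rest.
Longest side 231 < 519 (sum of the remaining 3), so yes.

Yes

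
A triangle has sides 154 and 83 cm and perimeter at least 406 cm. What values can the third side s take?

Triangle inequality alone gives 71 < s < 237.
The perimeter condition gives s ≥ 406 − 154 − 83 = 169.
Intersecting the two: 169 ≤ s < 237.

169 ≤ s < 237 cm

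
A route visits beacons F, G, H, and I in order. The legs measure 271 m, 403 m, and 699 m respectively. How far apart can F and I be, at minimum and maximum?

25 ≤ FI ≤ 1373 m

The maximum is all hops collinear in one direction: 271 + 403 + 699 = 1373.
The longest hop is 699; the others sum to 674. Folding the others back against it leaves at least 699 − 674 = 25.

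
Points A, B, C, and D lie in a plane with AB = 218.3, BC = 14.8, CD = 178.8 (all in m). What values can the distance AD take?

24.7 ≤ AD ≤ 411.9 m

The maximum is all hops collinear in one direction: 218.3 + 14.8 + 178.8 = 411.9.
The longest hop is 218.3; the others sum to 193.6. Folding the others back against it leaves at least 218.3 − 193.6 = 24.7.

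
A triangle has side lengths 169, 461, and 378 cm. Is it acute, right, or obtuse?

Compare the square of the longest side to the sum of squares of the other two: 169² + 378² = 171445 < 212521 = 461².

obtuse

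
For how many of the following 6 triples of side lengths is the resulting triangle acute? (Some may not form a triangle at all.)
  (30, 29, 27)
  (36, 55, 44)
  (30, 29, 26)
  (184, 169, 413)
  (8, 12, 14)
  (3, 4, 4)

5

(30,29,27): 27²+29² = 1570 > 900 = 30² → acute
(36,55,44): 36²+44² = 3232 > 3025 = 55² → acute
(30,29,26): 26²+29² = 1517 > 900 = 30² → acute
(184,169,413): 169+184 ≤ 413, not a triangle
(8,12,14): 8²+12² = 208 > 196 = 14² → acute
(3,4,4): 3²+4² = 25 > 16 = 4² → acute
5 of the 6 are acute.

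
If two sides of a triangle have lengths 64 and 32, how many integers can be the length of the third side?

The third side lies in the open interval (32, 96).
Integers from 33 to 95 inclusive: 95 − 33 + 1 = 63.

63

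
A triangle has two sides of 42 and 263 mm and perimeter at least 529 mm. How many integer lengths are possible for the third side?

Triangle inequality: 221 < x < 305. Perimeter ≥ 529 gives x ≥ 529 − 42 − 263 = 224.
So 224 ≤ x < 305; integers 224 through 304: 81 values.

81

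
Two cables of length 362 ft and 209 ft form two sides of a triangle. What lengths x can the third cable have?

By the triangle inequality, x must be less than 362 + 209 = 571 and greater than |362 − 209| = 153.

153 < x < 571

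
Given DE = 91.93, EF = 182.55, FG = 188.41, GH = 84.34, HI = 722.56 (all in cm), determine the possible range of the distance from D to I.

175.33 ≤ DI ≤ 1269.79 cm

The maximum is all hops collinear in one direction: 91.93 + 182.55 + 188.41 + 84.34 + 722.56 = 1269.79.
The longest hop is 722.56; the others sum to 547.23. Folding the others back against it leaves at least 722.56 − 547.23 = 175.33.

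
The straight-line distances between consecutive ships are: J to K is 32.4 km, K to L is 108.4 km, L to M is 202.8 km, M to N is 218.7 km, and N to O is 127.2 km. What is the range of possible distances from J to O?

0 ≤ JO ≤ 689.5 km

The maximum is all hops collinear in one direction: 32.4 + 108.4 + 202.8 + 218.7 + 127.2 = 689.5.
The longest hop is 218.7; the others sum to 470.8. Since 218.7 ≤ 470.8, the path can fold back on itself completely, so the minimum distance is 0.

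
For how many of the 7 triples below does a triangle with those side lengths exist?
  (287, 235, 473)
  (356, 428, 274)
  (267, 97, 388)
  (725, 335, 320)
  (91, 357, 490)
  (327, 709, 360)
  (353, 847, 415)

(235,287,473): 235+287 > 473 → valid
(274,356,428): 274+356 > 428 → valid
(97,267,388): 97+267 ≤ 388 → not valid
(320,335,725): 320+335 ≤ 725 → not valid
(91,357,490): 91+357 ≤ 490 → not valid
(327,360,709): 327+360 ≤ 709 → not valid
(353,415,847): 353+415 ≤ 847 → not valid
2 of the 7 triples form a triangle.

2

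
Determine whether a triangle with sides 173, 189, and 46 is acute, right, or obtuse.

Compare the square of the longest side to the sum of squares of the other two: 46² + 173² = 32045 < 35721 = 189².

obtuse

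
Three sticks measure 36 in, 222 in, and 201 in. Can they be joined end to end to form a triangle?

Yes

The longest side is 222, and the other two sum to 237.
Since 237 > 222, the triangle inequality holds.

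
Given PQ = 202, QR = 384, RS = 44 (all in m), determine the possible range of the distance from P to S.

The maximum is all hops collinear in one direction: 202 + 384 + 44 = 630.
The longest hop is 384; the others sum to 246. Folding the others back against it leaves at least 384 − 246 = 138.

138 ≤ PS ≤ 630 m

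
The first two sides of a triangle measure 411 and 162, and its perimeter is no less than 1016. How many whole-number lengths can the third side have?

Triangle inequality: 249 < x < 573. Perimeter ≥ 1016 gives x ≥ 1016 − 411 − 162 = 443.
So 443 ≤ x < 573; integers 443 through 572: 130 values.

130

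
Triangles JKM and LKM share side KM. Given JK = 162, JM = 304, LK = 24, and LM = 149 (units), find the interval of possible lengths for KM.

From triangle JKM: |162 − 304| < KM < 162 + 304, i.e. 142 < KM < 466.
From triangle LKM: 125 < KM < 173.
Both must hold, so KM lies in the intersection.

142 < KM < 173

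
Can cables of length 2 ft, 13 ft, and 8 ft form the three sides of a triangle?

No

The longest side is 13, but the other two sum to only 10.
10 < 13, so the triangle inequality fails.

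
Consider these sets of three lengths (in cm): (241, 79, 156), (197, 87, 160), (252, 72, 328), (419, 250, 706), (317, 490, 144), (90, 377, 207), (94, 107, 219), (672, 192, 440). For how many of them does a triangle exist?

(79,156,241): 79+156 ≤ 241 → not valid
(87,160,197): 87+160 > 197 → valid
(72,252,328): 72+252 ≤ 328 → not valid
(250,419,706): 250+419 ≤ 706 → not valid
(144,317,490): 144+317 ≤ 490 → not valid
(90,207,377): 90+207 ≤ 377 → not valid
(94,107,219): 94+107 ≤ 219 → not valid
(192,440,672): 192+440 ≤ 672 → not valid
1 of the 8 triples forms a triangle.

1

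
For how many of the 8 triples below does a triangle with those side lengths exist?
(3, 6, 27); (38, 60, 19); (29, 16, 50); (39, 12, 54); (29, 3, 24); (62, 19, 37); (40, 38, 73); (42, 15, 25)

1

(3,6,27): 3+6 ≤ 27 → not valid
(19,38,60): 19+38 ≤ 60 → not valid
(16,29,50): 16+29 ≤ 50 → not valid
(12,39,54): 12+39 ≤ 54 → not valid
(3,24,29): 3+24 ≤ 29 → not valid
(19,37,62): 19+37 ≤ 62 → not valid
(38,40,73): 38+40 > 73 → valid
(15,25,42): 15+25 ≤ 42 → not valid
1 of the 8 triples forms a triangle.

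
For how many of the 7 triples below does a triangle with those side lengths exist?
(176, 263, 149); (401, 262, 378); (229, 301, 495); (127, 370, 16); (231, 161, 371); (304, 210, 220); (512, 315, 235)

6

(149,176,263): 149+176 > 263 → valid
(262,378,401): 262+378 > 401 → valid
(229,301,495): 229+301 > 495 → valid
(16,127,370): 16+127 ≤ 370 → not valid
(161,231,371): 161+231 > 371 → valid
(210,220,304): 210+220 > 304 → valid
(235,315,512): 235+315 > 512 → valid
6 of the 7 triples form a triangle.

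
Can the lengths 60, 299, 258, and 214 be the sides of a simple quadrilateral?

A quadrilateral exists iff every side is shorter than the sum of the others — equivalently, the longest side is less than the sum of the rest.
Longest side 299 < 532 (sum of the remaining 3), so yes.

Yes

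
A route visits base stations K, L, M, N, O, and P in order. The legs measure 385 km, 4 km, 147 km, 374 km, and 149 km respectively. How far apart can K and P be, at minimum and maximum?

0 ≤ KP ≤ 1059 km

The maximum is all hops collinear in one direction: 385 + 4 + 147 + 374 + 149 = 1059.
The longest hop is 385; the others sum to 674. Since 385 ≤ 674, the path can fold back on itself completely, so the minimum distance is 0.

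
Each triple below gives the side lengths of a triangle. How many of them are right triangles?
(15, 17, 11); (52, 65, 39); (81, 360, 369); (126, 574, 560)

(15,17,11): 11²+15² = 346 > 289 = 17² → acute
(52,65,39): 39²+52² = 4225 = 65² → right
(81,360,369): 81²+360² = 136161 = 369² → right
(126,574,560): 126²+560² = 329476 = 574² → right
3 of the 4 are right.

3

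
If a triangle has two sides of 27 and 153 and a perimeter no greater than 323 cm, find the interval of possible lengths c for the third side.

126 < c ≤ 143

Triangle inequality alone gives 126 < c < 180.
The perimeter condition gives c ≤ 323 − 27 − 153 = 143.
Intersecting the two: 126 < c ≤ 143.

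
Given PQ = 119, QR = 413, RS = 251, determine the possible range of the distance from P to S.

43 ≤ PS ≤ 783

The maximum is all hops collinear in one direction: 119 + 413 + 251 = 783.
The longest hop is 413; the others sum to 370. Folding the others back against it leaves at least 413 − 370 = 43.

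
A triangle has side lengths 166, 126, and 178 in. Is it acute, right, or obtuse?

acute

Compare the square of the longest side to the sum of squares of the other two: 126² + 166² = 43432 > 31684 = 178².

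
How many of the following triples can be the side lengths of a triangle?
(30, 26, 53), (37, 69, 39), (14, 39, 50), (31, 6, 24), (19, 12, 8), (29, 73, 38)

(26,30,53): 26+30 > 53 → valid
(37,39,69): 37+39 > 69 → valid
(14,39,50): 14+39 > 50 → valid
(6,24,31): 6+24 ≤ 31 → not valid
(8,12,19): 8+12 > 19 → valid
(29,38,73): 29+38 ≤ 73 → not valid
4 of the 6 triples form a triangle.

4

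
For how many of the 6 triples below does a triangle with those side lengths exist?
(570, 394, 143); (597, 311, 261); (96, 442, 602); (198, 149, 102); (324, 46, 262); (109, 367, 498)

1

(143,394,570): 143+394 ≤ 570 → not valid
(261,311,597): 261+311 ≤ 597 → not valid
(96,442,602): 96+442 ≤ 602 → not valid
(102,149,198): 102+149 > 198 → valid
(46,262,324): 46+262 ≤ 324 → not valid
(109,367,498): 109+367 ≤ 498 → not valid
1 of the 6 triples forms a triangle.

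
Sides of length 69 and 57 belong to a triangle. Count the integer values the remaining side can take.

113

The third side lies in the open interval (12, 126).
Integers from 13 to 125 inclusive: 125 − 13 + 1 = 113.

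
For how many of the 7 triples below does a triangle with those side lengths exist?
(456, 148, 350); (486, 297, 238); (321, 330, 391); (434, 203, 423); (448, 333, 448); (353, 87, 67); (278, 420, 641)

(148,350,456): 148+350 > 456 → valid
(238,297,486): 238+297 > 486 → valid
(321,330,391): 321+330 > 391 → valid
(203,423,434): 203+423 > 434 → valid
(333,448,448): 333+448 > 448 → valid
(67,87,353): 67+87 ≤ 353 → not valid
(278,420,641): 278+420 > 641 → valid
6 of the 7 triples form a triangle.

6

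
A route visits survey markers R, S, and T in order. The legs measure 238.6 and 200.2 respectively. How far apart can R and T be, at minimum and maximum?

By the triangle inequality, |238.6 − 200.2| ≤ RT ≤ 238.6 + 200.2.

38.4 ≤ RT ≤ 438.8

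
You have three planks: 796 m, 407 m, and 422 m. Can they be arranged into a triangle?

The longest side is 796, and the other two sum to 829.
Since 829 > 796, the triangle inequality holds.

Yes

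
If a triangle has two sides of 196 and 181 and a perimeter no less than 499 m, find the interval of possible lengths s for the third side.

Triangle inequality alone gives 15 < s < 377.
The perimeter condition gives s ≥ 499 − 196 − 181 = 122.
Intersecting the two: 122 ≤ s < 377.

122 ≤ s < 377 m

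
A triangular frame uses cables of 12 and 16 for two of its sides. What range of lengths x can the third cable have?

By the triangle inequality, x must be less than 12 + 16 = 28 and greater than |12 − 16| = 4.

4 < x < 28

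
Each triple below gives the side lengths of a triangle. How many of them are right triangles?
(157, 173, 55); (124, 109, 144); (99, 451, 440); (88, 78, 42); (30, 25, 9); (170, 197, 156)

(157,173,55): 55²+157² = 27674 < 29929 = 173² → obtuse
(124,109,144): 109²+124² = 27257 > 20736 = 144² → acute
(99,451,440): 99²+440² = 203401 = 451² → right
(88,78,42): 42²+78² = 7848 > 7744 = 88² → acute
(30,25,9): 9²+25² = 706 < 900 = 30² → obtuse
(170,197,156): 156²+170² = 53236 > 38809 = 197² → acute
1 of the 6 is right.

1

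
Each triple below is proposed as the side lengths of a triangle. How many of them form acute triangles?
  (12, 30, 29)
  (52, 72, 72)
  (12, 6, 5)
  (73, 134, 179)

2

(12,30,29): 12²+29² = 985 > 900 = 30² → acute
(52,72,72): 52²+72² = 7888 > 5184 = 72² → acute
(12,6,5): 5+6 ≤ 12, not a triangle
(73,134,179): 73²+134² = 23285 < 32041 = 179² → obtuse
2 of the 4 are acute.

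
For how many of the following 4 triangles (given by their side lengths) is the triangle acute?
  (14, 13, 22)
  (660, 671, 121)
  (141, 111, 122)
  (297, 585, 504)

(14,13,22): 13²+14² = 365 < 484 = 22² → obtuse
(660,671,121): 121²+660² = 450241 = 671² → right
(141,111,122): 111²+122² = 27205 > 19881 = 141² → acute
(297,585,504): 297²+504² = 342225 = 585² → right
1 of the 4 is acute.

1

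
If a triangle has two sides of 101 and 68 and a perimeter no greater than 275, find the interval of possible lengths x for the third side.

Triangle inequality alone gives 33 < x < 169.
The perimeter condition gives x ≤ 275 − 101 − 68 = 106.
Intersecting the two: 33 < x ≤ 106.

33 < x ≤ 106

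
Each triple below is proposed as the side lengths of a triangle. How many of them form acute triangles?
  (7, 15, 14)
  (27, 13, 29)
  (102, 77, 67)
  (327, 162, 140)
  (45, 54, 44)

4

(7,15,14): 7²+14² = 245 > 225 = 15² → acute
(27,13,29): 13²+27² = 898 > 841 = 29² → acute
(102,77,67): 67²+77² = 10418 > 10404 = 102² → acute
(327,162,140): 140+162 ≤ 327, not a triangle
(45,54,44): 44²+45² = 3961 > 2916 = 54² → acute
4 of the 5 are acute.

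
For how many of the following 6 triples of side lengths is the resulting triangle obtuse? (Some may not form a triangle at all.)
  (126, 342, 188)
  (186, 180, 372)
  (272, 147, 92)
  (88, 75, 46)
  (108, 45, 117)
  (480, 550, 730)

1

(126,342,188): 126+188 ≤ 342, not a triangle
(186,180,372): 180+186 ≤ 372, not a triangle
(272,147,92): 92+147 ≤ 272, not a triangle
(88,75,46): 46²+75² = 7741 < 7744 = 88² → obtuse
(108,45,117): 45²+108² = 13689 = 117² → right
(480,550,730): 480²+550² = 532900 = 730² → right
1 of the 6 is obtuse.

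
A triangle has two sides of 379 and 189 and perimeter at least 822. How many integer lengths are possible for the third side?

314

Triangle inequality: 190 < x < 568. Perimeter ≥ 822 gives x ≥ 822 − 379 − 189 = 254.
So 254 ≤ x < 568; integers 254 through 567: 314 values.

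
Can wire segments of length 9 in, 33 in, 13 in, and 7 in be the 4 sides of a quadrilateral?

For a quadrilateral, each side must be shorter than the sum of the others.
Here the longest side is 33, but the remaining 3 sides sum to only 29.

No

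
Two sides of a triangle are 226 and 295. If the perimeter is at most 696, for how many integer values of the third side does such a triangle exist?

106

Triangle inequality: 69 < x < 521. Perimeter ≤ 696 gives x ≤ 696 − 226 − 295 = 175.
So 69 < x ≤ 175; integers 70 through 175: 106 values.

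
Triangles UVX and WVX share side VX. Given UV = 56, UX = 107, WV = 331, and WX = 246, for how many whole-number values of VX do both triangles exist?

From triangle UVX: 51 < VX < 163.
From triangle WVX: 85 < VX < 577.
Intersection: 85 < VX < 163, so integers 86 through 162: 77 values.

77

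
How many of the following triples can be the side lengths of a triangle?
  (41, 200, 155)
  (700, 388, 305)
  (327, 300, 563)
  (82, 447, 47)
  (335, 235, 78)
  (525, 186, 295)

(41,155,200): 41+155 ≤ 200 → not valid
(305,388,700): 305+388 ≤ 700 → not valid
(300,327,563): 300+327 > 563 → valid
(47,82,447): 47+82 ≤ 447 → not valid
(78,235,335): 78+235 ≤ 335 → not valid
(186,295,525): 186+295 ≤ 525 → not valid
1 of the 6 triples forms a triangle.

1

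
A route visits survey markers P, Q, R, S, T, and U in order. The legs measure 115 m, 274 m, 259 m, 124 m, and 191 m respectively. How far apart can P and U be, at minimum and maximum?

0 ≤ PU ≤ 963 m

The maximum is all hops collinear in one direction: 115 + 274 + 259 + 124 + 191 = 963.
The longest hop is 274; the others sum to 689. Since 274 ≤ 689, the path can fold back on itself completely, so the minimum distance is 0.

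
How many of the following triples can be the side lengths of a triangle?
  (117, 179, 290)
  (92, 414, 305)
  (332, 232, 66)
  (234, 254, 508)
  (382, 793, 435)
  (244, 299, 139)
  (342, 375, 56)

4

(117,179,290): 117+179 > 290 → valid
(92,305,414): 92+305 ≤ 414 → not valid
(66,232,332): 66+232 ≤ 332 → not valid
(234,254,508): 234+254 ≤ 508 → not valid
(382,435,793): 382+435 > 793 → valid
(139,244,299): 139+244 > 299 → valid
(56,342,375): 56+342 > 375 → valid
4 of the 7 triples form a triangle.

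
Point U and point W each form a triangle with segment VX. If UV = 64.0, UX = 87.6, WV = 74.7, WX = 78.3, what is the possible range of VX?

From triangle UVX: |64.0 − 87.6| < VX < 64.0 + 87.6, i.e. 23.6 < VX < 151.6.
From triangle WVX: 3.6 < VX < 153.0.
Both must hold, so VX lies in the intersection.

23.6 < VX < 151.6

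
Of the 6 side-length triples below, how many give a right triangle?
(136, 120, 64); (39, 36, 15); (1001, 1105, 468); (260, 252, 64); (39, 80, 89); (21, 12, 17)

5

(136,120,64): 64²+120² = 18496 = 136² → right
(39,36,15): 15²+36² = 1521 = 39² → right
(1001,1105,468): 468²+1001² = 1221025 = 1105² → right
(260,252,64): 64²+252² = 67600 = 260² → right
(39,80,89): 39²+80² = 7921 = 89² → right
(21,12,17): 12²+17² = 433 < 441 = 21² → obtuse
5 of the 6 are right.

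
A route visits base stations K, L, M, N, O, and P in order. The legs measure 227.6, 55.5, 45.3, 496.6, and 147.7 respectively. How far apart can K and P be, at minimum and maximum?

20.5 ≤ KP ≤ 972.7

The maximum is all hops collinear in one direction: 227.6 + 55.5 + 45.3 + 496.6 + 147.7 = 972.7.
The longest hop is 496.6; the others sum to 476.1. Folding the others back against it leaves at least 496.6 − 476.1 = 20.5.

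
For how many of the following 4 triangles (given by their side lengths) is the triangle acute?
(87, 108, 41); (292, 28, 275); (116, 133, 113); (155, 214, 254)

(87,108,41): 41²+87² = 9250 < 11664 = 108² → obtuse
(292,28,275): 28²+275² = 76409 < 85264 = 292² → obtuse
(116,133,113): 113²+116² = 26225 > 17689 = 133² → acute
(155,214,254): 155²+214² = 69821 > 64516 = 254² → acute
2 of the 4 are acute.

2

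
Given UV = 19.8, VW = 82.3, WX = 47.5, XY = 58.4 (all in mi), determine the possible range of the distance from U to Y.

0 ≤ UY ≤ 208.0 mi

The maximum is all hops collinear in one direction: 19.8 + 82.3 + 47.5 + 58.4 = 208.0.
The longest hop is 82.3; the others sum to 125.7. Since 82.3 ≤ 125.7, the path can fold back on itself completely, so the minimum distance is 0.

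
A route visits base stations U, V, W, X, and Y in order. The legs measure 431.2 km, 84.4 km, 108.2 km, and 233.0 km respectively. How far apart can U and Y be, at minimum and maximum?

The maximum is all hops collinear in one direction: 431.2 + 84.4 + 108.2 + 233.0 = 856.8.
The longest hop is 431.2; the others sum to 425.6. Folding the others back against it leaves at least 431.2 − 425.6 = 5.6.

5.6 ≤ UY ≤ 856.8 km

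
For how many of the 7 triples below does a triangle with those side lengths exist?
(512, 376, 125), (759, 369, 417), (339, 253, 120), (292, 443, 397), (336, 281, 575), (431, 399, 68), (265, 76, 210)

(125,376,512): 125+376 ≤ 512 → not valid
(369,417,759): 369+417 > 759 → valid
(120,253,339): 120+253 > 339 → valid
(292,397,443): 292+397 > 443 → valid
(281,336,575): 281+336 > 575 → valid
(68,399,431): 68+399 > 431 → valid
(76,210,265): 76+210 > 265 → valid
6 of the 7 triples form a triangle.

6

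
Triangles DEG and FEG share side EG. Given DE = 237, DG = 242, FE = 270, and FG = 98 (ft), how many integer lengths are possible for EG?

195

From triangle DEG: 5 < EG < 479.
From triangle FEG: 172 < EG < 368.
Intersection: 172 < EG < 368, so integers 173 through 367: 195 values.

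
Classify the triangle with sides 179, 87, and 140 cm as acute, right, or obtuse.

obtuse

Compare the square of the longest side to the sum of squares of the other two: 87² + 140² = 27169 < 32041 = 179².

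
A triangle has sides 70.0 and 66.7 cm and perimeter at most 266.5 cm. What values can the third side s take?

Triangle inequality alone gives 3.3 < s < 136.7.
The perimeter condition gives s ≤ 266.5 − 70.0 − 66.7 = 129.8.
Intersecting the two: 3.3 < s ≤ 129.8.

3.3 < s ≤ 129.8 cm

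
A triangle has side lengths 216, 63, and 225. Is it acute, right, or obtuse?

right

Compare the square of the longest side to the sum of squares of the other two: 63² + 216² = 50625 = 225².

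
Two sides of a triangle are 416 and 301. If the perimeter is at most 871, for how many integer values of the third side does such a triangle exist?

39

Triangle inequality: 115 < x < 717. Perimeter ≤ 871 gives x ≤ 871 − 416 − 301 = 154.
So 115 < x ≤ 154; integers 116 through 154: 39 values.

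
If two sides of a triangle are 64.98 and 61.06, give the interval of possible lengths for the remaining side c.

3.92 < c < 126.04

By the triangle inequality, c must be less than 64.98 + 61.06 = 126.04 and greater than |64.98 − 61.06| = 3.92.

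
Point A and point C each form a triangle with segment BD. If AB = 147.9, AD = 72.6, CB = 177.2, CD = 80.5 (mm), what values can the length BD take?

From triangle ABD: |147.9 − 72.6| < BD < 147.9 + 72.6, i.e. 75.3 < BD < 220.5.
From triangle CBD: 96.7 < BD < 257.7.
Both must hold, so BD lies in the intersection.

96.7 < BD < 220.5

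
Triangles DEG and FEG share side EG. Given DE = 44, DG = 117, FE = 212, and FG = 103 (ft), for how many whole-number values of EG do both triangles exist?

From triangle DEG: 73 < EG < 161.
From triangle FEG: 109 < EG < 315.
Intersection: 109 < EG < 161, so integers 110 through 160: 51 values.

51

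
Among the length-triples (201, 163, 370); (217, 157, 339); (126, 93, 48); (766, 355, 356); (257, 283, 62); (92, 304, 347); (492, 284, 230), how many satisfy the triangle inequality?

5

(163,201,370): 163+201 ≤ 370 → not valid
(157,217,339): 157+217 > 339 → valid
(48,93,126): 48+93 > 126 → valid
(355,356,766): 355+356 ≤ 766 → not valid
(62,257,283): 62+257 > 283 → valid
(92,304,347): 92+304 > 347 → valid
(230,284,492): 230+284 > 492 → valid
5 of the 7 triples form a triangle.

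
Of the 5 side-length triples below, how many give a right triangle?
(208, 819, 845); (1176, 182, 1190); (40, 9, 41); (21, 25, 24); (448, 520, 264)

(208,819,845): 208²+819² = 714025 = 845² → right
(1176,182,1190): 182²+1176² = 1416100 = 1190² → right
(40,9,41): 9²+40² = 1681 = 41² → right
(21,25,24): 21²+24² = 1017 > 625 = 25² → acute
(448,520,264): 264²+448² = 270400 = 520² → right
4 of the 5 are right.

4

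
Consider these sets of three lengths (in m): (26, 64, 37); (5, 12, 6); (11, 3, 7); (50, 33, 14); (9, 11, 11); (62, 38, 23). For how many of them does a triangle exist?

1

(26,37,64): 26+37 ≤ 64 → not valid
(5,6,12): 5+6 ≤ 12 → not valid
(3,7,11): 3+7 ≤ 11 → not valid
(14,33,50): 14+33 ≤ 50 → not valid
(9,11,11): 9+11 > 11 → valid
(23,38,62): 23+38 ≤ 62 → not valid
1 of the 6 triples forms a triangle.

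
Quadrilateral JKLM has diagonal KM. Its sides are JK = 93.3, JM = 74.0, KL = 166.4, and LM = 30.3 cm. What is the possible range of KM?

136.1 < KM < 167.3

From triangle JKM: |93.3 − 74.0| < KM < 93.3 + 74.0, i.e. 19.3 < KM < 167.3.
From triangle LKM: 136.1 < KM < 196.7.
Both must hold, so KM lies in the intersection.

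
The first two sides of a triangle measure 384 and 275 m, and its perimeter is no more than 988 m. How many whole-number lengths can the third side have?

220

Triangle inequality: 109 < x < 659. Perimeter ≤ 988 gives x ≤ 988 − 384 − 275 = 329.
So 109 < x ≤ 329; integers 110 through 329: 220 values.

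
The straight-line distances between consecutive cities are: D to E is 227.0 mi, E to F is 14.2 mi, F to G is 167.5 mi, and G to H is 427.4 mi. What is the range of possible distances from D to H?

The maximum is all hops collinear in one direction: 227.0 + 14.2 + 167.5 + 427.4 = 836.1.
The longest hop is 427.4; the others sum to 408.7. Folding the others back against it leaves at least 427.4 − 408.7 = 18.7.

18.7 ≤ DH ≤ 836.1 mi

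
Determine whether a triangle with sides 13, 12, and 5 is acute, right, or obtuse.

right

Compare the square of the longest side to the sum of squares of the other two: 5² + 12² = 169 = 13².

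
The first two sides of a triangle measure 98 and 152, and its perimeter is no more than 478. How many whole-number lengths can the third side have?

174

Triangle inequality: 54 < x < 250. Perimeter ≤ 478 gives x ≤ 478 − 98 − 152 = 228.
So 54 < x ≤ 228; integers 55 through 228: 174 values.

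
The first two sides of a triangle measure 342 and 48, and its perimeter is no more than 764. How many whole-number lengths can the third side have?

Triangle inequality: 294 < x < 390. Perimeter ≤ 764 gives x ≤ 764 − 342 − 48 = 374.
So 294 < x ≤ 374; integers 295 through 374: 80 values.

80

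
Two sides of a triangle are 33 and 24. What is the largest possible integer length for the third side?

The third side must be strictly less than 33 + 24 = 57.
The largest integer below 57 is 56.

56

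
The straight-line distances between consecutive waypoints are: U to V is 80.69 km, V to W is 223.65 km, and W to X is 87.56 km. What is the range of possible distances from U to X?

55.40 ≤ UX ≤ 391.90 km

The maximum is all hops collinear in one direction: 80.69 + 223.65 + 87.56 = 391.90.
The longest hop is 223.65; the others sum to 168.25. Folding the others back against it leaves at least 223.65 − 168.25 = 55.40.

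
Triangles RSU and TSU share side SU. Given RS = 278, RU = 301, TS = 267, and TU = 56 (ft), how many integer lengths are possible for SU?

From triangle RSU: 23 < SU < 579.
From triangle TSU: 211 < SU < 323.
Intersection: 211 < SU < 323, so integers 212 through 322: 111 values.

111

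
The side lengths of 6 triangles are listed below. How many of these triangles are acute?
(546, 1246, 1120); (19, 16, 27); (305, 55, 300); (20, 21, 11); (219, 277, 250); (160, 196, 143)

(546,1246,1120): 546²+1120² = 1552516 = 1246² → right
(19,16,27): 16²+19² = 617 < 729 = 27² → obtuse
(305,55,300): 55²+300² = 93025 = 305² → right
(20,21,11): 11²+20² = 521 > 441 = 21² → acute
(219,277,250): 219²+250² = 110461 > 76729 = 277² → acute
(160,196,143): 143²+160² = 46049 > 38416 = 196² → acute
3 of the 6 are acute.

3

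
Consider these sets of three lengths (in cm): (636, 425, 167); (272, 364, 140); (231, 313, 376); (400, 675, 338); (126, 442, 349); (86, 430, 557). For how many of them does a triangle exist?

(167,425,636): 167+425 ≤ 636 → not valid
(140,272,364): 140+272 > 364 → valid
(231,313,376): 231+313 > 376 → valid
(338,400,675): 338+400 > 675 → valid
(126,349,442): 126+349 > 442 → valid
(86,430,557): 86+430 ≤ 557 → not valid
4 of the 6 triples form a triangle.

4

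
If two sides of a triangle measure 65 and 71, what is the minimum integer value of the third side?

The third side must be strictly greater than |65 − 71| = 6.
The smallest integer above 6 is 7.

7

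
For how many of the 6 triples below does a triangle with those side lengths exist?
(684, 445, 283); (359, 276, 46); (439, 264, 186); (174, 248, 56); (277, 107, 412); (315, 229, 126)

(283,445,684): 283+445 > 684 → valid
(46,276,359): 46+276 ≤ 359 → not valid
(186,264,439): 186+264 > 439 → valid
(56,174,248): 56+174 ≤ 248 → not valid
(107,277,412): 107+277 ≤ 412 → not valid
(126,229,315): 126+229 > 315 → valid
3 of the 6 triples form a triangle.

3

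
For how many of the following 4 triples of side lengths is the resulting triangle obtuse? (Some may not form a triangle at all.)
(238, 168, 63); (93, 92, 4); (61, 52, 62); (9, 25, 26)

1

(238,168,63): 63+168 ≤ 238, not a triangle
(93,92,4): 4²+92² = 8480 < 8649 = 93² → obtuse
(61,52,62): 52²+61² = 6425 > 3844 = 62² → acute
(9,25,26): 9²+25² = 706 > 676 = 26² → acute
1 of the 4 is obtuse.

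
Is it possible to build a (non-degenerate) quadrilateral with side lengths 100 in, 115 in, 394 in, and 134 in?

For a quadrilateral, each side must be shorter than the sum of the others.
Here the longest side is 394, but the remaining 3 sides sum to only 349.

No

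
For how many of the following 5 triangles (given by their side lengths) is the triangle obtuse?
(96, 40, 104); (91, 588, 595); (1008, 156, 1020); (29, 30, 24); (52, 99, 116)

(96,40,104): 40²+96² = 10816 = 104² → right
(91,588,595): 91²+588² = 354025 = 595² → right
(1008,156,1020): 156²+1008² = 1040400 = 1020² → right
(29,30,24): 24²+29² = 1417 > 900 = 30² → acute
(52,99,116): 52²+99² = 12505 < 13456 = 116² → obtuse
1 of the 5 is obtuse.

1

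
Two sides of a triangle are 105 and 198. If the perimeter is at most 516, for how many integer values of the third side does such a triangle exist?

120

Triangle inequality: 93 < x < 303. Perimeter ≤ 516 gives x ≤ 516 − 105 − 198 = 213.
So 93 < x ≤ 213; integers 94 through 213: 120 values.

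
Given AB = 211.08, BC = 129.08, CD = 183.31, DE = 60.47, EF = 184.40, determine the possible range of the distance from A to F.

0 ≤ AF ≤ 768.34

The maximum is all hops collinear in one direction: 211.08 + 129.08 + 183.31 + 60.47 + 184.40 = 768.34.
The longest hop is 211.08; the others sum to 557.26. Since 211.08 ≤ 557.26, the path can fold back on itself completely, so the minimum distance is 0.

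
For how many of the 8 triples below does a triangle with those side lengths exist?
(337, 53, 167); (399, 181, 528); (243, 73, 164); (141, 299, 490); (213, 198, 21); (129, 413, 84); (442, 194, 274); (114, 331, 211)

3

(53,167,337): 53+167 ≤ 337 → not valid
(181,399,528): 181+399 > 528 → valid
(73,164,243): 73+164 ≤ 243 → not valid
(141,299,490): 141+299 ≤ 490 → not valid
(21,198,213): 21+198 > 213 → valid
(84,129,413): 84+129 ≤ 413 → not valid
(194,274,442): 194+274 > 442 → valid
(114,211,331): 114+211 ≤ 331 → not valid
3 of the 8 triples form a triangle.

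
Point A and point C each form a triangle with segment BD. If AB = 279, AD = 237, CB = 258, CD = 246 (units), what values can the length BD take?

42 < BD < 504

From triangle ABD: |279 − 237| < BD < 279 + 237, i.e. 42 < BD < 516.
From triangle CBD: 12 < BD < 504.
Both must hold, so BD lies in the intersection.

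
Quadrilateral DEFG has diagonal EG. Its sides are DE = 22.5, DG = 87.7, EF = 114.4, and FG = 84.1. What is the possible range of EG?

From triangle DEG: |22.5 − 87.7| < EG < 22.5 + 87.7, i.e. 65.2 < EG < 110.2.
From triangle FEG: 30.3 < EG < 198.5.
Both must hold, so EG lies in the intersection.

65.2 < EG < 110.2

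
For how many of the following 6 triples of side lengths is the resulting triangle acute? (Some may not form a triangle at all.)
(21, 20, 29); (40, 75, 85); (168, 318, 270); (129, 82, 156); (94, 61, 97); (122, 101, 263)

(21,20,29): 20²+21² = 841 = 29² → right
(40,75,85): 40²+75² = 7225 = 85² → right
(168,318,270): 168²+270² = 101124 = 318² → right
(129,82,156): 82²+129² = 23365 < 24336 = 156² → obtuse
(94,61,97): 61²+94² = 12557 > 9409 = 97² → acute
(122,101,263): 101+122 ≤ 263, not a triangle
1 of the 6 is acute.

1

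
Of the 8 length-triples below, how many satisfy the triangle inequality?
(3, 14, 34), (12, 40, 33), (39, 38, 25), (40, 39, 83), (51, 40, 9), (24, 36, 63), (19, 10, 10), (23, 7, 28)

(3,14,34): 3+14 ≤ 34 → not valid
(12,33,40): 12+33 > 40 → valid
(25,38,39): 25+38 > 39 → valid
(39,40,83): 39+40 ≤ 83 → not valid
(9,40,51): 9+40 ≤ 51 → not valid
(24,36,63): 24+36 ≤ 63 → not valid
(10,10,19): 10+10 > 19 → valid
(7,23,28): 7+23 > 28 → valid
4 of the 8 triples form a triangle.

4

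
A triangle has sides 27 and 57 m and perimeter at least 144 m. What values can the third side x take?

60 ≤ x < 84 m

Triangle inequality alone gives 30 < x < 84.
The perimeter condition gives x ≥ 144 − 27 − 57 = 60.
Intersecting the two: 60 ≤ x < 84.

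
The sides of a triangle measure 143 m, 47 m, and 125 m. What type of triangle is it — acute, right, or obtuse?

Compare the square of the longest side to the sum of squares of the other two: 47² + 125² = 17834 < 20449 = 143².

obtuse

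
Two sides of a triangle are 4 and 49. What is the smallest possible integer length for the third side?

46

The third side must be strictly greater than |4 − 49| = 45.
The smallest integer above 45 is 46.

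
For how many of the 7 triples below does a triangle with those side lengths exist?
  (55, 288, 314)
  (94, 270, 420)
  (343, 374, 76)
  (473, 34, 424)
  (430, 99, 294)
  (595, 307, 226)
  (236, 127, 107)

(55,288,314): 55+288 > 314 → valid
(94,270,420): 94+270 ≤ 420 → not valid
(76,343,374): 76+343 > 374 → valid
(34,424,473): 34+424 ≤ 473 → not valid
(99,294,430): 99+294 ≤ 430 → not valid
(226,307,595): 226+307 ≤ 595 → not valid
(107,127,236): 107+127 ≤ 236 → not valid
2 of the 7 triples form a triangle.

2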